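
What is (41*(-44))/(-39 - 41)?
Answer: 451/20 ≈ 22.550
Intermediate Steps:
(41*(-44))/(-39 - 41) = -1804/(-80) = -1804*(-1/80) = 451/20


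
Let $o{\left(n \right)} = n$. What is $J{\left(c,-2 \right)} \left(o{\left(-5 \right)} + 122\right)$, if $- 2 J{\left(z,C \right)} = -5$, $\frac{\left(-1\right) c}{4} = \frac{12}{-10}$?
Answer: $\frac{585}{2} \approx 292.5$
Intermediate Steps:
$c = \frac{24}{5}$ ($c = - 4 \frac{12}{-10} = - 4 \cdot 12 \left(- \frac{1}{10}\right) = \left(-4\right) \left(- \frac{6}{5}\right) = \frac{24}{5} \approx 4.8$)
$J{\left(z,C \right)} = \frac{5}{2}$ ($J{\left(z,C \right)} = \left(- \frac{1}{2}\right) \left(-5\right) = \frac{5}{2}$)
$J{\left(c,-2 \right)} \left(o{\left(-5 \right)} + 122\right) = \frac{5 \left(-5 + 122\right)}{2} = \frac{5}{2} \cdot 117 = \frac{585}{2}$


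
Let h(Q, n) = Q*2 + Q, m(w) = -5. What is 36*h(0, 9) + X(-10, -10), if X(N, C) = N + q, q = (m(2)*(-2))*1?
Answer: 0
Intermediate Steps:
h(Q, n) = 3*Q (h(Q, n) = 2*Q + Q = 3*Q)
q = 10 (q = -5*(-2)*1 = 10*1 = 10)
X(N, C) = 10 + N (X(N, C) = N + 10 = 10 + N)
36*h(0, 9) + X(-10, -10) = 36*(3*0) + (10 - 10) = 36*0 + 0 = 0 + 0 = 0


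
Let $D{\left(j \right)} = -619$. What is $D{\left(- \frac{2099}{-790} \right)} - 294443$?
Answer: $-295062$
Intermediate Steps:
$D{\left(- \frac{2099}{-790} \right)} - 294443 = -619 - 294443 = -295062$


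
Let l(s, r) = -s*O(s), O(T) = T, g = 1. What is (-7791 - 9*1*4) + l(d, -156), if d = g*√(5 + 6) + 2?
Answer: -7842 - 4*√11 ≈ -7855.3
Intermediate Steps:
d = 2 + √11 (d = 1*√(5 + 6) + 2 = 1*√11 + 2 = √11 + 2 = 2 + √11 ≈ 5.3166)
l(s, r) = -s² (l(s, r) = -s*s = -s²)
(-7791 - 9*1*4) + l(d, -156) = (-7791 - 9*1*4) - (2 + √11)² = (-7791 - 9*4) - (2 + √11)² = (-7791 - 36) - (2 + √11)² = -7827 - (2 + √11)²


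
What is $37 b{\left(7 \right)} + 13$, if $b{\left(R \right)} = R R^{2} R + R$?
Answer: $89109$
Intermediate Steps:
$b{\left(R \right)} = R + R^{4}$ ($b{\left(R \right)} = R^{3} R + R = R^{4} + R = R + R^{4}$)
$37 b{\left(7 \right)} + 13 = 37 \left(7 + 7^{4}\right) + 13 = 37 \left(7 + 2401\right) + 13 = 37 \cdot 2408 + 13 = 89096 + 13 = 89109$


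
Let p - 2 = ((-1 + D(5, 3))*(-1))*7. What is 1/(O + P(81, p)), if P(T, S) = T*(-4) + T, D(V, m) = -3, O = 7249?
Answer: 1/7006 ≈ 0.00014273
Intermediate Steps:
p = 30 (p = 2 + ((-1 - 3)*(-1))*7 = 2 - 4*(-1)*7 = 2 + 4*7 = 2 + 28 = 30)
P(T, S) = -3*T (P(T, S) = -4*T + T = -3*T)
1/(O + P(81, p)) = 1/(7249 - 3*81) = 1/(7249 - 243) = 1/7006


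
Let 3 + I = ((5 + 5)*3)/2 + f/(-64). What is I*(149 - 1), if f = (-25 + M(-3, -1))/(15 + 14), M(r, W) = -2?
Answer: 825063/464 ≈ 1778.2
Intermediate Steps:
f = -27/29 (f = (-25 - 2)/(15 + 14) = -27/29 ≈ -0.93103)
I = 22299/1856 (I = -3 + (((5 + 5)*3)/2 - 27/29/(-64)) = -3 + ((10*3)*(½) - 27/29*(-1/64)) = -3 + (30*(½) + 27/1856) = -3 + (15 + 27/1856) = -3 + 27867/1856 = 22299/1856 ≈ 12.015)
I*(149 - 1) = 22299*(149 - 1)/1856 = (22299/1856)*148 = 825063/464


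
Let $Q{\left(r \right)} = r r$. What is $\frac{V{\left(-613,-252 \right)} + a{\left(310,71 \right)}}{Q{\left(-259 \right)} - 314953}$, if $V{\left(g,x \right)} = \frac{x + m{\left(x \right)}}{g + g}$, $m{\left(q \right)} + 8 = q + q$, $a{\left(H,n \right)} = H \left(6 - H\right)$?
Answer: $\frac{9628123}{25324256} \approx 0.38019$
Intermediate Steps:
$Q{\left(r \right)} = r^{2}$
$m{\left(q \right)} = -8 + 2 q$ ($m{\left(q \right)} = -8 + \left(q + q\right) = -8 + 2 q$)
$V{\left(g,x \right)} = \frac{-8 + 3 x}{2 g}$ ($V{\left(g,x \right)} = \frac{x + \left(-8 + 2 x\right)}{g + g} = \frac{-8 + 3 x}{2 g}$)
$\frac{V{\left(-613,-252 \right)} + a{\left(310,71 \right)}}{Q{\left(-259 \right)} - 314953} = \frac{\frac{-8 + 3 \left(-252\right)}{2 \left(-613\right)} + 310 \left(6 - 310\right)}{\left(-259\right)^{2} - 314953} = \frac{\frac{1}{2} \left(- \frac{1}{613}\right) \left(-8 - 756\right) + 310 \left(6 - 310\right)}{67081 - 314953} = \frac{\frac{1}{2} \left(- \frac{1}{613}\right) \left(-764\right) + 310 \left(-304\right)}{-247872} = \left(\frac{382}{613} - 94240\right) \left(- \frac{1}{247872}\right) = \left(- \frac{57768738}{613}\right) \left(- \frac{1}{247872}\right) = \frac{9628123}{25324256}$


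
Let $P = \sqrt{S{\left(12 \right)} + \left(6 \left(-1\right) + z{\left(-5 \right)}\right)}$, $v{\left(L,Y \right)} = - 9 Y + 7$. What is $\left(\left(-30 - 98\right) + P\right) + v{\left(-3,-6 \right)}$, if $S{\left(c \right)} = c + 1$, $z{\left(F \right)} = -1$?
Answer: $-67 + \sqrt{6} \approx -64.551$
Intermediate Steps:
$S{\left(c \right)} = 1 + c$
$v{\left(L,Y \right)} = 7 - 9 Y$
$P = \sqrt{6}$ ($P = \sqrt{\left(1 + 12\right) + \left(6 \left(-1\right) - 1\right)} = \sqrt{13 - 7} = \sqrt{6} \approx 2.4495$)
$\left(\left(-30 - 98\right) + P\right) + v{\left(-3,-6 \right)} = \left(\left(-30 - 98\right) + \sqrt{6}\right) + \left(7 - -54\right) = \left(-128 + \sqrt{6}\right) + \left(7 + 54\right) = \left(-128 + \sqrt{6}\right) + 61 = -67 + \sqrt{6}$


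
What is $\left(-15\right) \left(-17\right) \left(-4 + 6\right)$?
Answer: $510$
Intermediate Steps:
$\left(-15\right) \left(-17\right) \left(-4 + 6\right) = 255 \cdot 2 = 510$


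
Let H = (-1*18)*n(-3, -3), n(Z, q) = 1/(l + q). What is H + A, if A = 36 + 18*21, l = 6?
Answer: 408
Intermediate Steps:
A = 414 (A = 36 + 378 = 414)
n(Z, q) = 1/(6 + q)
H = -6 (H = (-1*18)/(6 - 3) = -18/3 = -18*1/3 = -6)
H + A = -6 + 414 = 408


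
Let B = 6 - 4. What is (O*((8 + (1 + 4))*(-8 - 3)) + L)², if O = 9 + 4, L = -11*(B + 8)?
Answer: 3876961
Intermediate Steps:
B = 2
L = -110 (L = -11*(2 + 8) = -11*10 = -110)
O = 13
(O*((8 + (1 + 4))*(-8 - 3)) + L)² = (13*((8 + (1 + 4))*(-8 - 3)) - 110)² = (13*((8 + 5)*(-11)) - 110)² = (13*(13*(-11)) - 110)² = (13*(-143) - 110)² = (-1859 - 110)² = (-1969)² = 3876961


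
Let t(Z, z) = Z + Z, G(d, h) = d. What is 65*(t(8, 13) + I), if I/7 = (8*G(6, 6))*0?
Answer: 1040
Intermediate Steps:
t(Z, z) = 2*Z
I = 0 (I = 7*((8*6)*0) = 7*(48*0) = 7*0 = 0)
65*(t(8, 13) + I) = 65*(2*8 + 0) = 65*(16 + 0) = 65*16 = 1040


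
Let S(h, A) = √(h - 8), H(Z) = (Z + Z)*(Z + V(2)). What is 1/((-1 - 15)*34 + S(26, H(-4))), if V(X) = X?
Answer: -272/147959 - 3*√2/295918 ≈ -0.0018527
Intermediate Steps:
H(Z) = 2*Z*(2 + Z) (H(Z) = (Z + Z)*(Z + 2) = (2*Z)*(2 + Z) = 2*Z*(2 + Z))
S(h, A) = √(-8 + h)
1/((-1 - 15)*34 + S(26, H(-4))) = 1/((-1 - 15)*34 + √(-8 + 26)) = 1/(-16*34 + √18) = 1/(-544 + 3*√2)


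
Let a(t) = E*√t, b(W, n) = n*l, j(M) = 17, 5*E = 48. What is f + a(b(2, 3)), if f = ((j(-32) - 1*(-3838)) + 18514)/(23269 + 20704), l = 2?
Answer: 22369/43973 + 48*√6/5 ≈ 24.024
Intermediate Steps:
E = 48/5 (E = (⅕)*48 = 48/5 ≈ 9.6000)
b(W, n) = 2*n (b(W, n) = n*2 = 2*n)
a(t) = 48*√t/5
f = 22369/43973 (f = ((17 - 1*(-3838)) + 18514)/(23269 + 20704) = ((17 + 3838) + 18514)/43973 = (3855 + 18514)*(1/43973) = 22369*(1/43973) = 22369/43973 ≈ 0.50870)
f + a(b(2, 3)) = 22369/43973 + 48*√(2*3)/5 = 22369/43973 + 48*√6/5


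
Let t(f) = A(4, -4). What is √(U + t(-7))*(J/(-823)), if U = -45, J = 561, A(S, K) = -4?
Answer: -3927*I/823 ≈ -4.7716*I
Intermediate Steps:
t(f) = -4
√(U + t(-7))*(J/(-823)) = √(-45 - 4)*(561/(-823)) = √(-49)*(561*(-1/823)) = (7*I)*(-561/823) = -3927*I/823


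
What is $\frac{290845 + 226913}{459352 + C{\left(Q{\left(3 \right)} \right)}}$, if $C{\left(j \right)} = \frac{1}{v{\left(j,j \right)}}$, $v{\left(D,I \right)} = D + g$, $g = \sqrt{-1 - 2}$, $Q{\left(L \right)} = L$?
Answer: $\frac{2853999627066}{2532053874961} + \frac{517758 i \sqrt{3}}{2532053874961} \approx 1.1271 + 3.5417 \cdot 10^{-7} i$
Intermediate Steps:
$g = i \sqrt{3}$ ($g = \sqrt{-3} = i \sqrt{3} \approx 1.732 i$)
$v{\left(D,I \right)} = D + i \sqrt{3}$
$C{\left(j \right)} = \frac{1}{j + i \sqrt{3}}$
$\frac{290845 + 226913}{459352 + C{\left(Q{\left(3 \right)} \right)}} = \frac{290845 + 226913}{459352 + \frac{1}{3 + i \sqrt{3}}} = \frac{517758}{459352 + \frac{1}{3 + i \sqrt{3}}}$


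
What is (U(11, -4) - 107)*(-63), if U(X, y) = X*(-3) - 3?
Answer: 9009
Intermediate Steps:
U(X, y) = -3 - 3*X (U(X, y) = -3*X - 3 = -3 - 3*X)
(U(11, -4) - 107)*(-63) = ((-3 - 3*11) - 107)*(-63) = ((-3 - 33) - 107)*(-63) = (-36 - 107)*(-63) = -143*(-63) = 9009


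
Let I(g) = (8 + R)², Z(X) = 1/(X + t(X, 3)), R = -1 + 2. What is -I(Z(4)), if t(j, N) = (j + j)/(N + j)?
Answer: -81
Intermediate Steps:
R = 1
t(j, N) = 2*j/(N + j) (t(j, N) = (2*j)/(N + j) = 2*j/(N + j))
Z(X) = 1/(X + 2*X/(3 + X))
I(g) = 81 (I(g) = (8 + 1)² = 9² = 81)
-I(Z(4)) = -1*81 = -81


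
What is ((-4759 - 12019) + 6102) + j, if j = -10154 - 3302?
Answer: -24132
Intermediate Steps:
j = -13456
((-4759 - 12019) + 6102) + j = ((-4759 - 12019) + 6102) - 13456 = (-16778 + 6102) - 13456 = -10676 - 13456 = -24132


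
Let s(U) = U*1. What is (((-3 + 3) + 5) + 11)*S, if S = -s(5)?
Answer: -80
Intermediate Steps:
s(U) = U
S = -5 (S = -1*5 = -5)
(((-3 + 3) + 5) + 11)*S = (((-3 + 3) + 5) + 11)*(-5) = ((0 + 5) + 11)*(-5) = (5 + 11)*(-5) = 16*(-5) = -80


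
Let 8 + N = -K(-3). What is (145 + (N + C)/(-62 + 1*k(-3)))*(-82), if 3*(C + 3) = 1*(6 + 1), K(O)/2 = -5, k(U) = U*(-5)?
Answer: -1676162/141 ≈ -11888.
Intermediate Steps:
k(U) = -5*U
K(O) = -10 (K(O) = 2*(-5) = -10)
N = 2 (N = -8 - 1*(-10) = -8 + 10 = 2)
C = -2/3 (C = -3 + (1*(6 + 1))/3 = -3 + (1*7)/3 = -3 + (1/3)*7 = -3 + 7/3 = -2/3 ≈ -0.66667)
(145 + (N + C)/(-62 + 1*k(-3)))*(-82) = (145 + (2 - 2/3)/(-62 + 1*(-5*(-3))))*(-82) = (145 + 4/(3*(-62 + 1*15)))*(-82) = (145 + 4/(3*(-62 + 15)))*(-82) = (145 + (4/3)/(-47))*(-82) = (145 + (4/3)*(-1/47))*(-82) = (145 - 4/141)*(-82) = (20441/141)*(-82) = -1676162/141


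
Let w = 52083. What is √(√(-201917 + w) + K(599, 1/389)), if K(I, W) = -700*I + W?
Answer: √(-63448894911 + 151321*I*√149834)/389 ≈ 0.29889 + 647.53*I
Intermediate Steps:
K(I, W) = W - 700*I
√(√(-201917 + w) + K(599, 1/389)) = √(√(-201917 + 52083) + (1/389 - 700*599)) = √(√(-149834) + (1/389 - 419300)) = √(I*√149834 - 163107699/389) = √(-163107699/389 + I*√149834)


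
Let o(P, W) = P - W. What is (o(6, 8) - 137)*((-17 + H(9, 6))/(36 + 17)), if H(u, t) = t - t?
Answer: 2363/53 ≈ 44.585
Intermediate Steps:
H(u, t) = 0
(o(6, 8) - 137)*((-17 + H(9, 6))/(36 + 17)) = ((6 - 1*8) - 137)*((-17 + 0)/(36 + 17)) = ((6 - 8) - 137)*(-17/53) = (-2 - 137)*(-17*1/53) = -139*(-17/53) = 2363/53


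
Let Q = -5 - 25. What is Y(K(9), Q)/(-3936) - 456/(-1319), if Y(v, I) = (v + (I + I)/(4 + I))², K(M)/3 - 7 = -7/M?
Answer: 461835145/1974099816 ≈ 0.23395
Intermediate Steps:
K(M) = 21 - 21/M (K(M) = 21 + 3*(-7/M) = 21 - 21/M)
Q = -30
Y(v, I) = (v + 2*I/(4 + I))² (Y(v, I) = (v + (2*I)/(4 + I))² = (v + 2*I/(4 + I))²)
Y(K(9), Q)/(-3936) - 456/(-1319) = ((2*(-30) + 4*(21 - 21/9) - 30*(21 - 21/9))²/(4 - 30)²)/(-3936) - 456/(-1319) = ((-60 + 4*(21 - 21*⅑) - 30*(21 - 21*⅑))²/(-26)²)*(-1/3936) - 456*(-1/1319) = ((-60 + 4*(21 - 7/3) - 30*(21 - 7/3))²/676)*(-1/3936) + 456/1319 = ((-60 + 4*(56/3) - 30*56/3)²/676)*(-1/3936) + 456/1319 = ((-60 + 224/3 - 560)²/676)*(-1/3936) + 456/1319 = ((-1636/3)²/676)*(-1/3936) + 456/1319 = ((1/676)*(2676496/9))*(-1/3936) + 456/1319 = (669124/1521)*(-1/3936) + 456/1319 = -167281/1496664 + 456/1319 = 461835145/1974099816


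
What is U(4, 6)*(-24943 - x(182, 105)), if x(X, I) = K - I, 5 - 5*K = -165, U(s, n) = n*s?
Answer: -596928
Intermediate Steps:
K = 34 (K = 1 - ⅕*(-165) = 1 + 33 = 34)
x(X, I) = 34 - I
U(4, 6)*(-24943 - x(182, 105)) = (6*4)*(-24943 - (34 - 1*105)) = 24*(-24943 - (34 - 105)) = 24*(-24943 - 1*(-71)) = 24*(-24943 + 71) = 24*(-24872) = -596928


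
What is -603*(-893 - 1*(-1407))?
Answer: -309942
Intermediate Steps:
-603*(-893 - 1*(-1407)) = -603*(-893 + 1407) = -603*514 = -309942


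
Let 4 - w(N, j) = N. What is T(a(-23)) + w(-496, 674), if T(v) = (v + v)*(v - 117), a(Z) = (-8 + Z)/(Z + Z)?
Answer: 363119/1058 ≈ 343.21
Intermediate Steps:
w(N, j) = 4 - N
a(Z) = (-8 + Z)/(2*Z) (a(Z) = (-8 + Z)/((2*Z)) = (-8 + Z)*(1/(2*Z)) = (-8 + Z)/(2*Z))
T(v) = 2*v*(-117 + v) (T(v) = (2*v)*(-117 + v) = 2*v*(-117 + v))
T(a(-23)) + w(-496, 674) = 2*((½)*(-8 - 23)/(-23))*(-117 + (½)*(-8 - 23)/(-23)) + (4 - 1*(-496)) = 2*((½)*(-1/23)*(-31))*(-117 + (½)*(-1/23)*(-31)) + (4 + 496) = 2*(31/46)*(-117 + 31/46) + 500 = 2*(31/46)*(-5351/46) + 500 = -165881/1058 + 500 = 363119/1058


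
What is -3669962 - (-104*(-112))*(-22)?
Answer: -3413706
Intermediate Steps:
-3669962 - (-104*(-112))*(-22) = -3669962 - 11648*(-22) = -3669962 - 1*(-256256) = -3669962 + 256256 = -3413706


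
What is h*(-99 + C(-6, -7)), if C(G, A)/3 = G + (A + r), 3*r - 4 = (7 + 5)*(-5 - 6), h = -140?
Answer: 37240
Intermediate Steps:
r = -128/3 (r = 4/3 + ((7 + 5)*(-5 - 6))/3 = 4/3 + (12*(-11))/3 = 4/3 + (⅓)*(-132) = 4/3 - 44 = -128/3 ≈ -42.667)
C(G, A) = -128 + 3*A + 3*G (C(G, A) = 3*(G + (A - 128/3)) = 3*(G + (-128/3 + A)) = 3*(-128/3 + A + G) = -128 + 3*A + 3*G)
h*(-99 + C(-6, -7)) = -140*(-99 + (-128 + 3*(-7) + 3*(-6))) = -140*(-99 + (-128 - 21 - 18)) = -140*(-99 - 167) = -140*(-266) = 37240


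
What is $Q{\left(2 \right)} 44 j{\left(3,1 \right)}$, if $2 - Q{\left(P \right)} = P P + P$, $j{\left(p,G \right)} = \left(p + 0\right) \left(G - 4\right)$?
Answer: $1584$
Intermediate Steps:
$j{\left(p,G \right)} = p \left(-4 + G\right)$
$Q{\left(P \right)} = 2 - P - P^{2}$ ($Q{\left(P \right)} = 2 - \left(P P + P\right) = 2 - \left(P^{2} + P\right) = 2 - \left(P + P^{2}\right) = 2 - P - P^{2}$)
$Q{\left(2 \right)} 44 j{\left(3,1 \right)} = \left(2 - 2 - 2^{2}\right) 44 \cdot 3 \left(-4 + 1\right) = \left(2 - 2 - 4\right) 44 \cdot 3 \left(-3\right) = \left(2 - 2 - 4\right) 44 \left(-9\right) = \left(-4\right) 44 \left(-9\right) = \left(-176\right) \left(-9\right) = 1584$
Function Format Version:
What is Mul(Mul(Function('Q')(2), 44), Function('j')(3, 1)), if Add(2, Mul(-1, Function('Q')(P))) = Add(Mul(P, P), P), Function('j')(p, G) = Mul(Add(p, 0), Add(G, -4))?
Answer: 1584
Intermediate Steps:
Function('j')(p, G) = Mul(p, Add(-4, G))
Function('Q')(P) = Add(2, Mul(-1, P), Mul(-1, Pow(P, 2))) (Function('Q')(P) = Add(2, Mul(-1, Add(Mul(P, P), P))) = Add(2, Mul(-1, Add(Pow(P, 2), P))) = Add(2, Mul(-1, Add(P, Pow(P, 2)))) = Add(2, Add(Mul(-1, P), Mul(-1, Pow(P, 2)))) = Add(2, Mul(-1, P), Mul(-1, Pow(P, 2))))
Mul(Mul(Function('Q')(2), 44), Function('j')(3, 1)) = Mul(Mul(Add(2, Mul(-1, 2), Mul(-1, Pow(2, 2))), 44), Mul(3, Add(-4, 1))) = Mul(Mul(Add(2, -2, Mul(-1, 4)), 44), Mul(3, -3)) = Mul(Mul(Add(2, -2, -4), 44), -9) = Mul(Mul(-4, 44), -9) = Mul(-176, -9) = 1584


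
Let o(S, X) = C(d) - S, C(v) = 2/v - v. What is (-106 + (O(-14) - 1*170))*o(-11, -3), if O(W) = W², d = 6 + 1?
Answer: -2400/7 ≈ -342.86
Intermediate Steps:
d = 7
C(v) = -v + 2/v
o(S, X) = -47/7 - S (o(S, X) = (-1*7 + 2/7) - S = (-7 + 2*(⅐)) - S = (-7 + 2/7) - S = -47/7 - S)
(-106 + (O(-14) - 1*170))*o(-11, -3) = (-106 + ((-14)² - 1*170))*(-47/7 - 1*(-11)) = (-106 + (196 - 170))*(-47/7 + 11) = (-106 + 26)*(30/7) = -80*30/7 = -2400/7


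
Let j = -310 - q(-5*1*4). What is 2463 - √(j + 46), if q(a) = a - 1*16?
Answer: 2463 - 2*I*√57 ≈ 2463.0 - 15.1*I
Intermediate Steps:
q(a) = -16 + a (q(a) = a - 16 = -16 + a)
j = -274 (j = -310 - (-16 - 5*1*4) = -310 - (-16 - 5*4) = -310 - (-16 - 20) = -310 - 1*(-36) = -310 + 36 = -274)
2463 - √(j + 46) = 2463 - √(-274 + 46) = 2463 - √(-228) = 2463 - 2*I*√57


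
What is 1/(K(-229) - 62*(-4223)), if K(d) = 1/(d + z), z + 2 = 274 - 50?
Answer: 7/1832781 ≈ 3.8193e-6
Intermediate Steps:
z = 222 (z = -2 + (274 - 50) = -2 + 224 = 222)
K(d) = 1/(222 + d) (K(d) = 1/(d + 222) = 1/(222 + d))
1/(K(-229) - 62*(-4223)) = 1/(1/(222 - 229) - 62*(-4223)) = 1/(1/(-7) + 261826) = 1/(-⅐ + 261826) = 1/(1832781/7) = 7/1832781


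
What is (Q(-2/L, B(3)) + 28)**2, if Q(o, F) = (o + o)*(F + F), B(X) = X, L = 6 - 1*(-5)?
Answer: 80656/121 ≈ 666.58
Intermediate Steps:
L = 11 (L = 6 + 5 = 11)
Q(o, F) = 4*F*o (Q(o, F) = (2*o)*(2*F) = 4*F*o)
(Q(-2/L, B(3)) + 28)**2 = (4*3*(-2/11) + 28)**2 = (-24/11 + 28)**2 = (284/11)**2 = 80656/121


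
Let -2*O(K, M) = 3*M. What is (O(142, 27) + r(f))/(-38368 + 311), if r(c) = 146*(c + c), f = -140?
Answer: 81841/76114 ≈ 1.0752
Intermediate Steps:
O(K, M) = -3*M/2
r(c) = 292*c (r(c) = 146*(2*c) = 292*c)
(O(142, 27) + r(f))/(-38368 + 311) = (-3/2*27 + 292*(-140))/(-38368 + 311) = (-81/2 - 40880)/(-38057) = -81841/2*(-1/38057) = 81841/76114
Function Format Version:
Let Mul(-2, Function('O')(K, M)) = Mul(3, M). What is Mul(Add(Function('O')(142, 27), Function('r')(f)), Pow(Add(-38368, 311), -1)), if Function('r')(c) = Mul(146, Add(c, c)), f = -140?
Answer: Rational(81841, 76114) ≈ 1.0752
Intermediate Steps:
Function('O')(K, M) = Mul(Rational(-3, 2), M) (Function('O')(K, M) = Mul(Rational(-1, 2), Mul(3, M)) = Mul(Rational(-3, 2), M))
Function('r')(c) = Mul(292, c) (Function('r')(c) = Mul(146, Mul(2, c)) = Mul(292, c))
Mul(Add(Function('O')(142, 27), Function('r')(f)), Pow(Add(-38368, 311), -1)) = Mul(Add(Mul(Rational(-3, 2), 27), Mul(292, -140)), Pow(Add(-38368, 311), -1)) = Mul(Add(Rational(-81, 2), -40880), Pow(-38057, -1)) = Mul(Rational(-81841, 2), Rational(-1, 38057)) = Rational(81841, 76114)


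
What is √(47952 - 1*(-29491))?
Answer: √77443 ≈ 278.29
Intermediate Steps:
√(47952 - 1*(-29491)) = √(47952 + 29491) = √77443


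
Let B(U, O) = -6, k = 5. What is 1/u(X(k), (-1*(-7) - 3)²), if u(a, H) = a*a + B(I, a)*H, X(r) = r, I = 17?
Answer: -1/71 ≈ -0.014085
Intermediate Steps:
u(a, H) = a² - 6*H (u(a, H) = a*a - 6*H = a² - 6*H)
1/u(X(k), (-1*(-7) - 3)²) = 1/(5² - 6*(-1*(-7) - 3)²) = 1/(25 - 6*(7 - 3)²) = 1/(25 - 6*4²) = 1/(25 - 6*16) = 1/(25 - 96) = 1/(-71) = -1/71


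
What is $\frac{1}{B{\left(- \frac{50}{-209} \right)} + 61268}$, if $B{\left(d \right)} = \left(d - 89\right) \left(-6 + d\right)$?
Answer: $\frac{43681}{2698582912} \approx 1.6187 \cdot 10^{-5}$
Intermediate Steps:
$B{\left(d \right)} = \left(-89 + d\right) \left(-6 + d\right)$
$\frac{1}{B{\left(- \frac{50}{-209} \right)} + 61268} = \frac{1}{\left(534 + \left(- \frac{50}{-209}\right)^{2} - 95 \left(- \frac{50}{-209}\right)\right) + 61268} = \frac{1}{\left(534 + \left(\left(-50\right) \left(- \frac{1}{209}\right)\right)^{2} - 95 \left(\left(-50\right) \left(- \frac{1}{209}\right)\right)\right) + 61268} = \frac{1}{\left(534 + \left(\frac{50}{209}\right)^{2} - \frac{250}{11}\right) + 61268} = \frac{1}{\left(534 + \frac{2500}{43681} - \frac{250}{11}\right) + 61268} = \frac{1}{\frac{22335404}{43681} + 61268} = \frac{1}{\frac{2698582912}{43681}} = \frac{43681}{2698582912}$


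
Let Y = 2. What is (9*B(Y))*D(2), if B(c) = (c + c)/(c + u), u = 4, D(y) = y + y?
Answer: 24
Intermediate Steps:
D(y) = 2*y
B(c) = 2*c/(4 + c) (B(c) = (c + c)/(c + 4) = (2*c)/(4 + c) = 2*c/(4 + c))
(9*B(Y))*D(2) = (9*(2*2/(4 + 2)))*(2*2) = (9*(2*2/6))*4 = (9*(2*2*(1/6)))*4 = (9*(2/3))*4 = 6*4 = 24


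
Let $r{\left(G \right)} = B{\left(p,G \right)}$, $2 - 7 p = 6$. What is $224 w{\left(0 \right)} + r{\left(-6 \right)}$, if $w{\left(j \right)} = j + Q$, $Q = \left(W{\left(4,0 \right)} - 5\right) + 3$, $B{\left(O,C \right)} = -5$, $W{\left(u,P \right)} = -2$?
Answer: $-901$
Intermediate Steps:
$p = - \frac{4}{7}$ ($p = \frac{2}{7} - \frac{6}{7} = - \frac{4}{7} \approx -0.57143$)
$r{\left(G \right)} = -5$
$Q = -4$ ($Q = \left(-2 - 5\right) + 3 = -7 + 3 = -4$)
$w{\left(j \right)} = -4 + j$ ($w{\left(j \right)} = j - 4 = -4 + j$)
$224 w{\left(0 \right)} + r{\left(-6 \right)} = 224 \left(-4 + 0\right) - 5 = 224 \left(-4\right) - 5 = -896 - 5 = -901$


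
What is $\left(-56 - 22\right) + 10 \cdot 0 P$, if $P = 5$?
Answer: $-78$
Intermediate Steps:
$\left(-56 - 22\right) + 10 \cdot 0 P = \left(-56 - 22\right) + 10 \cdot 0 \cdot 5 = -78 + 10 \cdot 0 = -78 + 0 = -78$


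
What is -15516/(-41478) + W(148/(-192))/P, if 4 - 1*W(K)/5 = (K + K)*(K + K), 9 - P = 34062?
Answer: 50690851133/135595232064 ≈ 0.37384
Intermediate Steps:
P = -34053 (P = 9 - 1*34062 = 9 - 34062 = -34053)
W(K) = 20 - 20*K² (W(K) = 20 - 5*(K + K)*(K + K) = 20 - 5*2*K*2*K = 20 - 20*K²)
-15516/(-41478) + W(148/(-192))/P = -15516/(-41478) + (20 - 20*(148/(-192))²)/(-34053) = -15516*(-1/41478) + (20 - 20*(148*(-1/192))²)*(-1/34053) = 2586/6913 + (20 - 20*(-37/48)²)*(-1/34053) = 2586/6913 + (20 - 20*1369/2304)*(-1/34053) = 2586/6913 + (20 - 6845/576)*(-1/34053) = 2586/6913 + (4675/576)*(-1/34053) = 2586/6913 - 4675/19614528 = 50690851133/135595232064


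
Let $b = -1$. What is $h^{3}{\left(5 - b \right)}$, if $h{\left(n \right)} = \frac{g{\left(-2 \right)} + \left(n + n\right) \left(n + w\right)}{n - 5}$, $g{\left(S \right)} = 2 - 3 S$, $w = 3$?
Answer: $1560896$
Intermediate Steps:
$g{\left(S \right)} = 2 - 3 S$
$h{\left(n \right)} = \frac{8 + 2 n \left(3 + n\right)}{-5 + n}$ ($h{\left(n \right)} = \frac{\left(2 - -6\right) + \left(n + n\right) \left(n + 3\right)}{n - 5} = \frac{\left(2 + 6\right) + 2 n \left(3 + n\right)}{-5 + n} = \frac{8 + 2 n \left(3 + n\right)}{-5 + n}$)
$h^{3}{\left(5 - b \right)} = \left(\frac{2 \left(4 + \left(5 - -1\right)^{2} + 3 \left(5 - -1\right)\right)}{-5 + \left(5 - -1\right)}\right)^{3} = \left(\frac{2 \left(4 + \left(5 + 1\right)^{2} + 3 \left(5 + 1\right)\right)}{-5 + \left(5 + 1\right)}\right)^{3} = \left(\frac{2 \left(4 + 6^{2} + 3 \cdot 6\right)}{-5 + 6}\right)^{3} = \left(\frac{2 \left(4 + 36 + 18\right)}{1}\right)^{3} = \left(2 \cdot 1 \cdot 58\right)^{3} = 116^{3} = 1560896$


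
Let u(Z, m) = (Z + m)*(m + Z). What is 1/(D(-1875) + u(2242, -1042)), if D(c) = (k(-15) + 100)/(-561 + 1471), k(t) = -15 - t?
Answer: 91/131040010 ≈ 6.9444e-7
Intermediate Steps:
u(Z, m) = (Z + m)² (u(Z, m) = (Z + m)*(Z + m) = (Z + m)²)
D(c) = 10/91 (D(c) = ((-15 - 1*(-15)) + 100)/(-561 + 1471) = ((-15 + 15) + 100)/910 = (0 + 100)*(1/910) = 100*(1/910) = 10/91)
1/(D(-1875) + u(2242, -1042)) = 1/(10/91 + (2242 - 1042)²) = 1/(10/91 + 1200²) = 1/(10/91 + 1440000) = 1/(131040010/91) = 91/131040010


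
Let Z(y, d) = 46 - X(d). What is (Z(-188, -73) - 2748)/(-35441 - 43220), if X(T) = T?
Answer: 239/7151 ≈ 0.033422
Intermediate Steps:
Z(y, d) = 46 - d
(Z(-188, -73) - 2748)/(-35441 - 43220) = ((46 - 1*(-73)) - 2748)/(-35441 - 43220) = ((46 + 73) - 2748)/(-78661) = (119 - 2748)*(-1/78661) = -2629*(-1/78661) = 239/7151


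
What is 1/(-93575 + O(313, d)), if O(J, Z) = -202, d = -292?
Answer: -1/93777 ≈ -1.0664e-5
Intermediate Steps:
1/(-93575 + O(313, d)) = 1/(-93575 - 202) = 1/(-93777) = -1/93777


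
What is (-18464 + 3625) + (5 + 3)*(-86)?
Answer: -15527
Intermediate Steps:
(-18464 + 3625) + (5 + 3)*(-86) = -14839 + 8*(-86) = -14839 - 688 = -15527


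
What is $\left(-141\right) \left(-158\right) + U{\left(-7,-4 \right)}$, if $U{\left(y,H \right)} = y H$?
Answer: $22306$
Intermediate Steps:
$U{\left(y,H \right)} = H y$
$\left(-141\right) \left(-158\right) + U{\left(-7,-4 \right)} = \left(-141\right) \left(-158\right) - -28 = 22278 + 28 = 22306$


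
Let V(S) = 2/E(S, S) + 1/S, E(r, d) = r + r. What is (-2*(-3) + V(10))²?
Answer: 961/25 ≈ 38.440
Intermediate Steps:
E(r, d) = 2*r
V(S) = 2/S (V(S) = 2/((2*S)) + 1/S = 2*(1/(2*S)) + 1/S = 1/S + 1/S = 2/S)
(-2*(-3) + V(10))² = (-2*(-3) + 2/10)² = (6 + 2*(⅒))² = (6 + ⅕)² = (31/5)² = 961/25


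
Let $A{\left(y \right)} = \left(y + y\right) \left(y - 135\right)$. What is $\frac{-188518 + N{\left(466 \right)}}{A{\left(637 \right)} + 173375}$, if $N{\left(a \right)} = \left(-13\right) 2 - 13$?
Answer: $- \frac{188557}{812923} \approx -0.23195$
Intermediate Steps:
$A{\left(y \right)} = 2 y \left(-135 + y\right)$
$N{\left(a \right)} = -39$ ($N{\left(a \right)} = -26 - 13 = -39$)
$\frac{-188518 + N{\left(466 \right)}}{A{\left(637 \right)} + 173375} = \frac{-188518 - 39}{2 \cdot 637 \left(-135 + 637\right) + 173375} = - \frac{188557}{2 \cdot 637 \cdot 502 + 173375} = - \frac{188557}{639548 + 173375} = - \frac{188557}{812923}$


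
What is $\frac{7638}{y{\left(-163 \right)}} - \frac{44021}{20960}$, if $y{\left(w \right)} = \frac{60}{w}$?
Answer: $- \frac{86992385}{4192} \approx -20752.0$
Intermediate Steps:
$\frac{7638}{y{\left(-163 \right)}} - \frac{44021}{20960} = \frac{7638}{60 \frac{1}{-163}} - \frac{44021}{20960} = \frac{7638}{60 \left(- \frac{1}{163}\right)} - \frac{44021}{20960} = \frac{7638}{- \frac{60}{163}} - \frac{44021}{20960} = 7638 \left(- \frac{163}{60}\right) - \frac{44021}{20960} = - \frac{207499}{10} - \frac{44021}{20960} = - \frac{86992385}{4192}$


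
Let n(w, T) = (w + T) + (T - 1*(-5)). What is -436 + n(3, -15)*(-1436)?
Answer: 31156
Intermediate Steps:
n(w, T) = 5 + w + 2*T (n(w, T) = (T + w) + (T + 5) = (T + w) + (5 + T) = 5 + w + 2*T)
-436 + n(3, -15)*(-1436) = -436 + (5 + 3 + 2*(-15))*(-1436) = -436 + (5 + 3 - 30)*(-1436) = -436 - 22*(-1436) = -436 + 31592 = 31156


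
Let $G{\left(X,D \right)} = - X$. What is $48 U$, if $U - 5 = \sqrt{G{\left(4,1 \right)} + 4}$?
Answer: $240$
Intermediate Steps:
$U = 5$ ($U = 5 + \sqrt{\left(-1\right) 4 + 4} = 5 + \sqrt{-4 + 4} = 5 + \sqrt{0} = 5 + 0 = 5$)
$48 U = 48 \cdot 5 = 240$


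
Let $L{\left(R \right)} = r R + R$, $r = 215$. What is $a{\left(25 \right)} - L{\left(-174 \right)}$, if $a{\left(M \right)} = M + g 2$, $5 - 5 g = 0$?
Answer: $37611$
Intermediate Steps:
$g = 1$ ($g = 1 - 0 = 1 + 0 = 1$)
$L{\left(R \right)} = 216 R$ ($L{\left(R \right)} = 215 R + R = 216 R$)
$a{\left(M \right)} = 2 + M$ ($a{\left(M \right)} = M + 1 \cdot 2 = M + 2 = 2 + M$)
$a{\left(25 \right)} - L{\left(-174 \right)} = \left(2 + 25\right) - 216 \left(-174\right) = 27 - -37584 = 27 + 37584 = 37611$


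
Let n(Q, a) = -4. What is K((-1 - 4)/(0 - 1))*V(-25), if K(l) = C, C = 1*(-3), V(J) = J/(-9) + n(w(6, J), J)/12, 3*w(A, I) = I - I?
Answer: -22/3 ≈ -7.3333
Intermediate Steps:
w(A, I) = 0 (w(A, I) = (I - I)/3 = (1/3)*0 = 0)
V(J) = -1/3 - J/9 (V(J) = J/(-9) - 4/12 = J*(-1/9) - 4*1/12 = -J/9 - 1/3 = -1/3 - J/9)
C = -3
K(l) = -3
K((-1 - 4)/(0 - 1))*V(-25) = -3*(-1/3 - 1/9*(-25)) = -3*(-1/3 + 25/9) = -3*22/9 = -22/3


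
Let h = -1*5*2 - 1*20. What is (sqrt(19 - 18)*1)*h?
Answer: -30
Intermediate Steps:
h = -30 (h = -5*2 - 20 = -10 - 20 = -30)
(sqrt(19 - 18)*1)*h = (sqrt(19 - 18)*1)*(-30) = (sqrt(1)*1)*(-30) = (1*1)*(-30) = 1*(-30) = -30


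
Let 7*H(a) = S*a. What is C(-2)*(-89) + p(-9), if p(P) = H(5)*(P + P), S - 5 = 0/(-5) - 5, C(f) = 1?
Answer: -89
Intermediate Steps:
S = 0 (S = 5 + (0/(-5) - 5) = 5 + (0*(-⅕) - 5) = 5 + (0 - 5) = 5 - 5 = 0)
H(a) = 0 (H(a) = (0*a)/7 = (⅐)*0 = 0)
p(P) = 0 (p(P) = 0*(P + P) = 0*(2*P) = 0)
C(-2)*(-89) + p(-9) = 1*(-89) + 0 = -89 + 0 = -89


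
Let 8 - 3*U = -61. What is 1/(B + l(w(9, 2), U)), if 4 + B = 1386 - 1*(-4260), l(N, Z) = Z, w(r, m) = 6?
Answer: 1/5665 ≈ 0.00017652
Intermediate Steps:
U = 23 (U = 8/3 - ⅓*(-61) = 8/3 + 61/3 = 23)
B = 5642 (B = -4 + (1386 - 1*(-4260)) = -4 + (1386 + 4260) = -4 + 5646 = 5642)
1/(B + l(w(9, 2), U)) = 1/(5642 + 23) = 1/5665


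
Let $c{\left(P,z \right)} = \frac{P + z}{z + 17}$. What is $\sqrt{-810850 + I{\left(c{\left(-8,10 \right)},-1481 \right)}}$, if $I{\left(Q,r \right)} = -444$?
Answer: $i \sqrt{811294} \approx 900.72 i$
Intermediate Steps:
$c{\left(P,z \right)} = \frac{P + z}{17 + z}$
$\sqrt{-810850 + I{\left(c{\left(-8,10 \right)},-1481 \right)}} = \sqrt{-810850 - 444} = \sqrt{-811294} = i \sqrt{811294}$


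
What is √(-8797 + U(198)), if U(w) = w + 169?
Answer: I*√8430 ≈ 91.815*I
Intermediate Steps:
U(w) = 169 + w
√(-8797 + U(198)) = √(-8797 + (169 + 198)) = √(-8797 + 367) = √(-8430) = I*√8430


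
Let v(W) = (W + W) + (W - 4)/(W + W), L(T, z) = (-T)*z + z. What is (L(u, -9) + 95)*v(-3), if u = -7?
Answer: -667/6 ≈ -111.17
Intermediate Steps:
L(T, z) = z - T*z (L(T, z) = -T*z + z = z - T*z)
v(W) = 2*W + (-4 + W)/(2*W) (v(W) = 2*W + (-4 + W)/((2*W)) = 2*W + (-4 + W)*(1/(2*W)) = 2*W + (-4 + W)/(2*W))
(L(u, -9) + 95)*v(-3) = (-9*(1 - 1*(-7)) + 95)*(½ - 2/(-3) + 2*(-3)) = (-9*(1 + 7) + 95)*(½ - 2*(-⅓) - 6) = (-9*8 + 95)*(½ + ⅔ - 6) = (-72 + 95)*(-29/6) = 23*(-29/6) = -667/6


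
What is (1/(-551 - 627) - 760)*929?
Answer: -831716049/1178 ≈ -7.0604e+5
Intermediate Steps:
(1/(-551 - 627) - 760)*929 = (1/(-1178) - 760)*929 = (-1/1178 - 760)*929 = -895281/1178*929 = -831716049/1178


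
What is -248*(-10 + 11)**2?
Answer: -248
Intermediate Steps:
-248*(-10 + 11)**2 = -248*1**2 = -248*1 = -248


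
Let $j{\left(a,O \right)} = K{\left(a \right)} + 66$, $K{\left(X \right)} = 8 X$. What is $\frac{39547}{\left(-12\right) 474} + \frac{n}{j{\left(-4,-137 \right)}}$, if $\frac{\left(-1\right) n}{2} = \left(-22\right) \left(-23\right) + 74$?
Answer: $- \frac{3971339}{96696} \approx -41.07$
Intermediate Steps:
$n = -1160$ ($n = - 2 \left(\left(-22\right) \left(-23\right) + 74\right) = - 2 \left(506 + 74\right) = \left(-2\right) 580 = -1160$)
$j{\left(a,O \right)} = 66 + 8 a$ ($j{\left(a,O \right)} = 8 a + 66 = 66 + 8 a$)
$\frac{39547}{\left(-12\right) 474} + \frac{n}{j{\left(-4,-137 \right)}} = \frac{39547}{\left(-12\right) 474} - \frac{1160}{66 + 8 \left(-4\right)} = \frac{39547}{-5688} - \frac{1160}{66 - 32} = 39547 \left(- \frac{1}{5688}\right) - \frac{1160}{34} = - \frac{39547}{5688} - \frac{580}{17} = - \frac{3971339}{96696}$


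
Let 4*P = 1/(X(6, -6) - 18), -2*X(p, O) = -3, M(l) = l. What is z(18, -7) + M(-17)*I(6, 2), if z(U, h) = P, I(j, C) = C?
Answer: -2245/66 ≈ -34.015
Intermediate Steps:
X(p, O) = 3/2 (X(p, O) = -½*(-3) = 3/2)
P = -1/66 (P = 1/(4*(3/2 - 18)) = 1/(4*(-33/2)) = (¼)*(-2/33) = -1/66 ≈ -0.015152)
z(U, h) = -1/66
z(18, -7) + M(-17)*I(6, 2) = -1/66 - 17*2 = -1/66 - 34 = -2245/66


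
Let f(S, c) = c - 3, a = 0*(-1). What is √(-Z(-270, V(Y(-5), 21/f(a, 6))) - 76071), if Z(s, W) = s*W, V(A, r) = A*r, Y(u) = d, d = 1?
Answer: I*√74181 ≈ 272.36*I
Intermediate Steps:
Y(u) = 1
a = 0
f(S, c) = -3 + c
Z(s, W) = W*s
√(-Z(-270, V(Y(-5), 21/f(a, 6))) - 76071) = √(-1*(21/(-3 + 6))*(-270) - 76071) = √(-1*(21/3)*(-270) - 76071) = √(-1*(21*(⅓))*(-270) - 76071) = √(-1*7*(-270) - 76071) = √(-7*(-270) - 76071) = √(-1*(-1890) - 76071) = √(1890 - 76071) = √(-74181) = I*√74181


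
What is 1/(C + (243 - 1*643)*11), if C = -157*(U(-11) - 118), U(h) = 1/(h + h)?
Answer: 22/310929 ≈ 7.0756e-5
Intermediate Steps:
U(h) = 1/(2*h)
C = 407729/22 (C = -157*((½)/(-11) - 118) = -157*((½)*(-1/11) - 118) = -157*(-1/22 - 118) = -157*(-2597/22) = 407729/22 ≈ 18533.)
1/(C + (243 - 1*643)*11) = 1/(407729/22 + (243 - 1*643)*11) = 1/(407729/22 + (243 - 643)*11) = 1/(407729/22 - 400*11) = 1/(407729/22 - 4400) = 1/(310929/22) = 22/310929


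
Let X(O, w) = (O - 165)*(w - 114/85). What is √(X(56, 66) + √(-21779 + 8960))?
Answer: √(-50920440 + 7225*I*√12819)/85 ≈ 0.6743 + 83.954*I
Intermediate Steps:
X(O, w) = (-165 + O)*(-114/85 + w) (X(O, w) = (-165 + O)*(w - 114*1/85) = (-165 + O)*(w - 114/85) = (-165 + O)*(-114/85 + w))
√(X(56, 66) + √(-21779 + 8960)) = √((3762/17 - 165*66 - 114/85*56 + 56*66) + √(-21779 + 8960)) = √((3762/17 - 10890 - 6384/85 + 3696) + √(-12819)) = √(-599064/85 + I*√12819)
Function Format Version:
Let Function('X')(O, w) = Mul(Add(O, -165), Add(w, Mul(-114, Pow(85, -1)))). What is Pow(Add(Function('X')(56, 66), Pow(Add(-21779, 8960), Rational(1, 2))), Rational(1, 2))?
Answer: Mul(Rational(1, 85), Pow(Add(-50920440, Mul(7225, I, Pow(12819, Rational(1, 2)))), Rational(1, 2))) ≈ Add(0.67430, Mul(83.954, I))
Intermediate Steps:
Function('X')(O, w) = Mul(Add(-165, O), Add(Rational(-114, 85), w)) (Function('X')(O, w) = Mul(Add(-165, O), Add(w, Mul(-114, Rational(1, 85)))) = Mul(Add(-165, O), Add(w, Rational(-114, 85))) = Mul(Add(-165, O), Add(Rational(-114, 85), w)))
Pow(Add(Function('X')(56, 66), Pow(Add(-21779, 8960), Rational(1, 2))), Rational(1, 2)) = Pow(Add(Add(Rational(3762, 17), Mul(-165, 66), Mul(Rational(-114, 85), 56), Mul(56, 66)), Pow(Add(-21779, 8960), Rational(1, 2))), Rational(1, 2)) = Pow(Add(Add(Rational(3762, 17), -10890, Rational(-6384, 85), 3696), Pow(-12819, Rational(1, 2))), Rational(1, 2)) = Pow(Add(Rational(-599064, 85), Mul(I, Pow(12819, Rational(1, 2)))), Rational(1, 2))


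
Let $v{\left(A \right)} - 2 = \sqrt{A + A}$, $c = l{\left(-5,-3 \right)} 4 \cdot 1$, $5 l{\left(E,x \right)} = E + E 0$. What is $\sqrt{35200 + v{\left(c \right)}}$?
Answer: $\sqrt{35202 + 2 i \sqrt{2}} \approx 187.62 + 0.0075 i$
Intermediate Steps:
$l{\left(E,x \right)} = \frac{E}{5}$ ($l{\left(E,x \right)} = \frac{E + E 0}{5} = \frac{E + 0}{5} = \frac{E}{5}$)
$c = -4$ ($c = \frac{1}{5} \left(-5\right) 4 \cdot 1 = \left(-1\right) 4 \cdot 1 = \left(-4\right) 1 = -4$)
$v{\left(A \right)} = 2 + \sqrt{2} \sqrt{A}$ ($v{\left(A \right)} = 2 + \sqrt{A + A} = 2 + \sqrt{2 A} = 2 + \sqrt{2} \sqrt{A}$)
$\sqrt{35200 + v{\left(c \right)}} = \sqrt{35200 + \left(2 + \sqrt{2} \sqrt{-4}\right)} = \sqrt{35200 + \left(2 + \sqrt{2} \cdot 2 i\right)} = \sqrt{35200 + \left(2 + 2 i \sqrt{2}\right)} = \sqrt{35202 + 2 i \sqrt{2}}$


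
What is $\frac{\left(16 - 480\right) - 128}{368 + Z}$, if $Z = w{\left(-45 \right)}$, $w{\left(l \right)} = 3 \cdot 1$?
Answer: $- \frac{592}{371} \approx -1.5957$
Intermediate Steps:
$w{\left(l \right)} = 3$
$Z = 3$
$\frac{\left(16 - 480\right) - 128}{368 + Z} = \frac{\left(16 - 480\right) - 128}{368 + 3} = \frac{\left(16 - 480\right) - 128}{371} = \left(-464 - 128\right) \frac{1}{371} = \left(-592\right) \frac{1}{371} = - \frac{592}{371}$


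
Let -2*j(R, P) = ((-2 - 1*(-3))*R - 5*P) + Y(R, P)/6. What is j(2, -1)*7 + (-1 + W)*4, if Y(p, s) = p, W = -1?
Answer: -101/3 ≈ -33.667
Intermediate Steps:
j(R, P) = -7*R/12 + 5*P/2 (j(R, P) = -(((-2 - 1*(-3))*R - 5*P) + R/6)/2 = -(((-2 + 3)*R - 5*P) + R*(⅙))/2 = -((1*R - 5*P) + R/6)/2 = -((R - 5*P) + R/6)/2 = -(-5*P + 7*R/6)/2 = -7*R/12 + 5*P/2)
j(2, -1)*7 + (-1 + W)*4 = (-7/12*2 + (5/2)*(-1))*7 + (-1 - 1)*4 = (-7/6 - 5/2)*7 - 2*4 = -11/3*7 - 8 = -77/3 - 8 = -101/3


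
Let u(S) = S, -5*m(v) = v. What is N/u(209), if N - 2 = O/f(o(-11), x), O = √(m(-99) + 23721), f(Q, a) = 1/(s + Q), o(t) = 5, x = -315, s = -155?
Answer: 2/209 - 120*√37095/209 ≈ -110.57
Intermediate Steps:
m(v) = -v/5
f(Q, a) = 1/(-155 + Q)
O = 4*√37095/5 (O = √(-⅕*(-99) + 23721) = √(99/5 + 23721) = √(118704/5) = 4*√37095/5 ≈ 154.08)
N = 2 - 120*√37095 (N = 2 + (4*√37095/5)/(1/(-155 + 5)) = 2 + (4*√37095/5)/(1/(-150)) = 2 + (4*√37095/5)/(-1/150) = 2 + (4*√37095/5)*(-150) = 2 - 120*√37095 ≈ -23110.)
N/u(209) = (2 - 120*√37095)/209 = (2 - 120*√37095)*(1/209) = 2/209 - 120*√37095/209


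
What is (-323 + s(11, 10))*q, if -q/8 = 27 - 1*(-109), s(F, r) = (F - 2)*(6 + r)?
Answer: 194752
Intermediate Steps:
s(F, r) = (-2 + F)*(6 + r)
q = -1088 (q = -8*(27 - 1*(-109)) = -8*(27 + 109) = -8*136 = -1088)
(-323 + s(11, 10))*q = (-323 + (-12 - 2*10 + 6*11 + 11*10))*(-1088) = (-323 + (-12 - 20 + 66 + 110))*(-1088) = (-323 + 144)*(-1088) = -179*(-1088) = 194752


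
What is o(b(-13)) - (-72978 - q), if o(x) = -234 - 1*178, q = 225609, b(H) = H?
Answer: 298175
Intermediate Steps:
o(x) = -412 (o(x) = -234 - 178 = -412)
o(b(-13)) - (-72978 - q) = -412 - (-72978 - 1*225609) = -412 - (-72978 - 225609) = -412 - 1*(-298587) = -412 + 298587 = 298175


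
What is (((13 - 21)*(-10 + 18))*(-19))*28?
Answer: 34048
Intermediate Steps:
(((13 - 21)*(-10 + 18))*(-19))*28 = (-8*8*(-19))*28 = -64*(-19)*28 = 1216*28 = 34048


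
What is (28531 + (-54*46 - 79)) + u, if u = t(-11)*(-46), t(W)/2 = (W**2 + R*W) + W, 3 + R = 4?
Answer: 16860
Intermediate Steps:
R = 1 (R = -3 + 4 = 1)
t(W) = 2*W**2 + 4*W (t(W) = 2*((W**2 + 1*W) + W) = 2*((W**2 + W) + W) = 2*((W + W**2) + W) = 2*(W**2 + 2*W) = 2*W**2 + 4*W)
u = -9108 (u = (2*(-11)*(2 - 11))*(-46) = (2*(-11)*(-9))*(-46) = 198*(-46) = -9108)
(28531 + (-54*46 - 79)) + u = (28531 + (-54*46 - 79)) - 9108 = (28531 + (-2484 - 79)) - 9108 = (28531 - 2563) - 9108 = 25968 - 9108 = 16860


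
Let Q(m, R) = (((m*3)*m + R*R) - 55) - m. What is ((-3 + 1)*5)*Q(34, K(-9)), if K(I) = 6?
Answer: -34150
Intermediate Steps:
Q(m, R) = -55 + R**2 - m + 3*m**2 (Q(m, R) = (((3*m)*m + R**2) - 55) - m = ((3*m**2 + R**2) - 55) - m = ((R**2 + 3*m**2) - 55) - m = (-55 + R**2 + 3*m**2) - m = -55 + R**2 - m + 3*m**2)
((-3 + 1)*5)*Q(34, K(-9)) = ((-3 + 1)*5)*(-55 + 6**2 - 1*34 + 3*34**2) = (-2*5)*(-55 + 36 - 34 + 3*1156) = -10*(-55 + 36 - 34 + 3468) = -10*3415 = -34150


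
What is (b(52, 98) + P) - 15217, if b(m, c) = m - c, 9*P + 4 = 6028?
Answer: -43781/3 ≈ -14594.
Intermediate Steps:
P = 2008/3 (P = -4/9 + (1/9)*6028 = -4/9 + 6028/9 = 2008/3 ≈ 669.33)
(b(52, 98) + P) - 15217 = ((52 - 1*98) + 2008/3) - 15217 = ((52 - 98) + 2008/3) - 15217 = (-46 + 2008/3) - 15217 = 1870/3 - 15217 = -43781/3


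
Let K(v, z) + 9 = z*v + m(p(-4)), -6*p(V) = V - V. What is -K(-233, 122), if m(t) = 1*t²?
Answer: 28435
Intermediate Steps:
p(V) = 0 (p(V) = -(V - V)/6 = -⅙*0 = 0)
m(t) = t²
K(v, z) = -9 + v*z (K(v, z) = -9 + (z*v + 0²) = -9 + (v*z + 0) = -9 + v*z)
-K(-233, 122) = -(-9 - 233*122) = -(-9 - 28426) = -1*(-28435) = 28435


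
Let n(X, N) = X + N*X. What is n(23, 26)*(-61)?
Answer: -37881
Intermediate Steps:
n(23, 26)*(-61) = (23*(1 + 26))*(-61) = (23*27)*(-61) = 621*(-61) = -37881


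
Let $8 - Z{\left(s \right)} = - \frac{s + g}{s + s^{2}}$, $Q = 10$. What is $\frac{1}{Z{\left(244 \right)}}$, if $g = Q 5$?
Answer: $\frac{610}{4883} \approx 0.12492$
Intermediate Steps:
$g = 50$ ($g = 10 \cdot 5 = 50$)
$Z{\left(s \right)} = 8 + \frac{50 + s}{s + s^{2}}$ ($Z{\left(s \right)} = 8 - - \frac{s + 50}{s + s^{2}} = 8 - - \frac{50 + s}{s + s^{2}} = 8 + \frac{50 + s}{s + s^{2}}$)
$\frac{1}{Z{\left(244 \right)}} = \frac{1}{\frac{1}{244} \frac{1}{1 + 244} \left(50 + 8 \cdot 244^{2} + 9 \cdot 244\right)} = \frac{1}{\frac{1}{244} \cdot \frac{1}{245} \left(50 + 8 \cdot 59536 + 2196\right)} = \frac{1}{\frac{1}{244} \cdot \frac{1}{245} \left(50 + 476288 + 2196\right)} = \frac{1}{\frac{1}{244} \cdot \frac{1}{245} \cdot 478534} = \frac{1}{\frac{4883}{610}} = \frac{610}{4883}$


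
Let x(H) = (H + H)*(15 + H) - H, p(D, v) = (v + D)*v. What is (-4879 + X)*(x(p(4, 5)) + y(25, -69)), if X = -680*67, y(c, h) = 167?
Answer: -278524158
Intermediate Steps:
p(D, v) = v*(D + v) (p(D, v) = (D + v)*v = v*(D + v))
x(H) = -H + 2*H*(15 + H) (x(H) = (2*H)*(15 + H) - H = 2*H*(15 + H) - H = -H + 2*H*(15 + H))
X = -45560
(-4879 + X)*(x(p(4, 5)) + y(25, -69)) = (-4879 - 45560)*((5*(4 + 5))*(29 + 2*(5*(4 + 5))) + 167) = -50439*((5*9)*(29 + 2*(5*9)) + 167) = -50439*(45*(29 + 2*45) + 167) = -50439*(45*(29 + 90) + 167) = -50439*(45*119 + 167) = -50439*(5355 + 167) = -50439*5522 = -278524158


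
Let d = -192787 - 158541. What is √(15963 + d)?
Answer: I*√335365 ≈ 579.11*I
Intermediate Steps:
d = -351328
√(15963 + d) = √(15963 - 351328) = √(-335365) = I*√335365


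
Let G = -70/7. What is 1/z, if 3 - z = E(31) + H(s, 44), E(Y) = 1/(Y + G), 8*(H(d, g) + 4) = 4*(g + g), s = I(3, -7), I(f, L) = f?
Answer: -21/778 ≈ -0.026992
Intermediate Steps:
G = -10 (G = -70*1/7 = -10)
s = 3
H(d, g) = -4 + g (H(d, g) = -4 + (4*(g + g))/8 = -4 + (4*(2*g))/8 = -4 + (8*g)/8 = -4 + g)
E(Y) = 1/(-10 + Y) (E(Y) = 1/(Y - 10) = 1/(-10 + Y))
z = -778/21 (z = 3 - (1/(-10 + 31) + (-4 + 44)) = 3 - (1/21 + 40) = 3 - 1*841/21 = 3 - 841/21 = -778/21 ≈ -37.048)
1/z = 1/(-778/21) = -21/778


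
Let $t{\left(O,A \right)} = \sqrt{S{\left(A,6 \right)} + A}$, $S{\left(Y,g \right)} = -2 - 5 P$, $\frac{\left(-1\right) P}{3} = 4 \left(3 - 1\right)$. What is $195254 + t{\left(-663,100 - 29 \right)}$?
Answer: $195254 + 3 \sqrt{21} \approx 1.9527 \cdot 10^{5}$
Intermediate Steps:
$P = -24$ ($P = - 3 \cdot 4 \left(3 - 1\right) = - 3 \cdot 4 \cdot 2 = \left(-3\right) 8 = -24$)
$S{\left(Y,g \right)} = 118$ ($S{\left(Y,g \right)} = -2 - -120 = -2 + 120 = 118$)
$t{\left(O,A \right)} = \sqrt{118 + A}$
$195254 + t{\left(-663,100 - 29 \right)} = 195254 + \sqrt{118 + \left(100 - 29\right)} = 195254 + \sqrt{118 + 71} = 195254 + \sqrt{189} = 195254 + 3 \sqrt{21}$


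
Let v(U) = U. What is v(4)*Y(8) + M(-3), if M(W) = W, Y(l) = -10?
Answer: -43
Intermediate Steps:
v(4)*Y(8) + M(-3) = 4*(-10) - 3 = -40 - 3 = -43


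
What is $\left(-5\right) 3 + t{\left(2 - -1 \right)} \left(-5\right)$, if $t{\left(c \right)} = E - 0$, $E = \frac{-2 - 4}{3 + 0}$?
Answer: $-5$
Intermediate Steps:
$E = -2$ ($E = - \frac{6}{3} = \left(-6\right) \frac{1}{3} = -2$)
$t{\left(c \right)} = -2$ ($t{\left(c \right)} = -2 - 0 = -2 + 0 = -2$)
$\left(-5\right) 3 + t{\left(2 - -1 \right)} \left(-5\right) = \left(-5\right) 3 - -10 = -15 + 10 = -5$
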